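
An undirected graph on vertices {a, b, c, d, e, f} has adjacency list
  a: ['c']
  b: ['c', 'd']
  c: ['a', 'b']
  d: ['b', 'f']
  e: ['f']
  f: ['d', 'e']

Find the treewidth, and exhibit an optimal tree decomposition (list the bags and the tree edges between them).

The largest bag has 2 vertices, giving width 1; this decomposition certifies tw(G) ≤ 1. G has an edge, so its treewidth is at least 1. The upper and lower bounds meet at 1, so that is the treewidth.

Treewidth 1.
One such decomposition:
Bags: B1 = {e, f}  B2 = {d, f}  B3 = {b, d}  B4 = {b, c}  B5 = {a, c}
Tree: B1–B2, B2–B3, B3–B4, B4–B5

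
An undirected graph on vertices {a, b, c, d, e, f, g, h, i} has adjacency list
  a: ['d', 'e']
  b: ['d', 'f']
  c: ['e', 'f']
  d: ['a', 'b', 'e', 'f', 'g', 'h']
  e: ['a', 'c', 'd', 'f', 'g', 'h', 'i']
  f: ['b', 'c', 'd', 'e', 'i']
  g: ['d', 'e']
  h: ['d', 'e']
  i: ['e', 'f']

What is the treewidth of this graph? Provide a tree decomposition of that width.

Each bag holds 3 vertices, so the decomposition has width 2, which upper-bounds the treewidth. On the other hand G contains the 3-clique {d, e, g}. A clique must lie in a single bag of any decomposition, so no decomposition can have width below 2. Combining the bounds, tw(G) = 2.

Treewidth 2.
One such decomposition:
Bags: B1 = {d, e, f}  B2 = {c, e, f}  B3 = {e, f, i}  B4 = {d, e, g}  B5 = {d, e, h}  B6 = {a, d, e}  B7 = {b, d, f}
Tree: B1–B2, B1–B3, B1–B4, B4–B5, B5–B6, B1–B7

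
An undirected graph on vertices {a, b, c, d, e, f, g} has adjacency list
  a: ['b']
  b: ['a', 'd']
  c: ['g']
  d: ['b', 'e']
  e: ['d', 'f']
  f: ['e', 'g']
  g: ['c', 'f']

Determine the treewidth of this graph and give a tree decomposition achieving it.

Each bag holds 2 vertices, so the decomposition has width 1, which upper-bounds the treewidth. Any graph with an edge has treewidth ≥ 1, and G has the edge a–b. Combining the bounds, tw(G) = 1.

Treewidth 1.
One optimal decomposition is:
Bags: B1 = {a, b}  B2 = {b, d}  B3 = {d, e}  B4 = {e, f}  B5 = {f, g}  B6 = {c, g}
Tree: B1–B2, B2–B3, B3–B4, B4–B5, B5–B6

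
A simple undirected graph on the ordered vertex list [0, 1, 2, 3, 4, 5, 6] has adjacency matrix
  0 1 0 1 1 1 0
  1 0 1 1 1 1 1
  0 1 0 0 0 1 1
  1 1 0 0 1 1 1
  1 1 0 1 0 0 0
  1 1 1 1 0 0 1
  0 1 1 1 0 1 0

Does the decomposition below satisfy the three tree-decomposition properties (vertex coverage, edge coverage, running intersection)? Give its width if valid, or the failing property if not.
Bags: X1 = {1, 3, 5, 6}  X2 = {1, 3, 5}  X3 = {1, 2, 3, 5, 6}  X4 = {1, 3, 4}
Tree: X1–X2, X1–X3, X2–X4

No — vertex 0 appears in no bag.

A tree decomposition must satisfy three properties: every vertex lies in some bag; for every edge, both endpoints lie together in some bag; and for every vertex, the bags containing it form a connected subtree. Here vertex 0 appears in no bag, so the decomposition is invalid.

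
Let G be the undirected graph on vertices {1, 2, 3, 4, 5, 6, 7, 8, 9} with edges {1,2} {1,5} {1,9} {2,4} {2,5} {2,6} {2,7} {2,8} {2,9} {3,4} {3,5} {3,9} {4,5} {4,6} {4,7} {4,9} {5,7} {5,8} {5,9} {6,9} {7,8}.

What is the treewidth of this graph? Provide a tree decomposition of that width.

Treewidth 3.
One such decomposition:
Bags: B1 = {3, 4, 5, 9}  B2 = {2, 4, 5, 9}  B3 = {2, 4, 5, 7}  B4 = {2, 4, 6, 9}  B5 = {1, 2, 5, 9}  B6 = {2, 5, 7, 8}
Tree: B1–B2, B2–B3, B2–B4, B2–B5, B3–B6

Every bag has size at most 4, so the width is 4 − 1 = 3 and tw(G) ≤ 3. Conversely, {2, 5, 7, 8} is a clique of size 4, and the vertices of any clique must share a bag in every tree decomposition; so some bag has ≥ 4 vertices and tw(G) ≥ 3. Therefore the treewidth is 3.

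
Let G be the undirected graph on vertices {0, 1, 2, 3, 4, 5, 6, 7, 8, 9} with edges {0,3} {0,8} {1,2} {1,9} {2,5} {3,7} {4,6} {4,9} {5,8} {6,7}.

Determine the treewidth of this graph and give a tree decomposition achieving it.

The largest bag has 3 vertices, giving width 2; this decomposition certifies tw(G) ≤ 2. Since 6–7–3–0–8–5–2–1–9–4–6 is a cycle in G, G is not acyclic. Forests are exactly the graphs of treewidth ≤ 1, so tw(G) ≥ 2. Hence tw(G) = 2 exactly.

Treewidth 2.
Bags: B1 = {3, 6, 7}  B2 = {0, 3, 6}  B3 = {0, 6, 8}  B4 = {5, 6, 8}  B5 = {2, 5, 6}  B6 = {1, 2, 6}  B7 = {1, 6, 9}  B8 = {4, 6, 9}
Tree: B1–B2, B2–B3, B3–B4, B4–B5, B5–B6, B6–B7, B7–B8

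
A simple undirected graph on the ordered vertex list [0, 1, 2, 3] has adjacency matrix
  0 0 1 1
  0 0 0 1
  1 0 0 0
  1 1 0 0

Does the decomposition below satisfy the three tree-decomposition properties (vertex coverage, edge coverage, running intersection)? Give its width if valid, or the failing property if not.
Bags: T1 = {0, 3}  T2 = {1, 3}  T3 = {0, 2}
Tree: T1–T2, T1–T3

Checking the three conditions: (i) the bags cover all of {0, 1, 2, 3}; (ii) for each edge, some bag contains both endpoints; (iii) the bags containing any fixed vertex form a subtree. All hold, so the decomposition is valid with width 2 − 1 = 1.

Yes; width 1.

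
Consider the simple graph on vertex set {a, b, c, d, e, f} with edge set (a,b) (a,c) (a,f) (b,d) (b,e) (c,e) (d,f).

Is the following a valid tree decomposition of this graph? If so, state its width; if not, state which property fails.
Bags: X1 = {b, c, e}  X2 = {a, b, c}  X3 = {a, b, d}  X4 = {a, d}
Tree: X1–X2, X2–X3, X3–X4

A tree decomposition must satisfy three properties: every vertex lies in some bag; for every edge, both endpoints lie together in some bag; and for every vertex, the bags containing it form a connected subtree. Here vertex f appears in no bag, so the decomposition is invalid.

No — vertex f appears in no bag.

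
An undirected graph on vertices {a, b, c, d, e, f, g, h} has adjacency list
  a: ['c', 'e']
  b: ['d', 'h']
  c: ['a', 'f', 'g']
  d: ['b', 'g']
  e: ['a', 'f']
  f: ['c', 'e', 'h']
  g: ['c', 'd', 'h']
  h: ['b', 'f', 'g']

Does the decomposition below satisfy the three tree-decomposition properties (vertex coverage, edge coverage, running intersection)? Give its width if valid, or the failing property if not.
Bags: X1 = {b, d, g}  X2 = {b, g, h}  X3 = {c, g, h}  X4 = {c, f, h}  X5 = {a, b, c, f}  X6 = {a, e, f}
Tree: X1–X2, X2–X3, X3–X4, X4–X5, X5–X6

No — bags containing vertex b are not connected in the tree.

A tree decomposition must satisfy three properties: every vertex lies in some bag; for every edge, both endpoints lie together in some bag; and for every vertex, the bags containing it form a connected subtree. Here bags containing vertex b are not connected in the tree, so the decomposition is invalid.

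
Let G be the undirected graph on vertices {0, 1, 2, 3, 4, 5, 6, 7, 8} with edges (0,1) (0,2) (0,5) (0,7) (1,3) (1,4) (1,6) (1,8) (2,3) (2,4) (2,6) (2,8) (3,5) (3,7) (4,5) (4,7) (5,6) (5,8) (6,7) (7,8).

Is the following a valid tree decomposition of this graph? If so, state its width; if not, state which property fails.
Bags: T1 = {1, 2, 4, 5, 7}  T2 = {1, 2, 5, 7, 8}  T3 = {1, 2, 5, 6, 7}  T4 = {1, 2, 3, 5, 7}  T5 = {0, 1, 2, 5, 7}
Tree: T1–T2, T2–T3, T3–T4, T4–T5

Yes; width 4.

Vertex coverage: the bags together contain {0, 1, 2, 3, 4, 5, 6, 7, 8}, the full vertex set. Edge coverage: each edge of G has both endpoints in at least one bag. Running intersection: for every vertex, the bags containing it form a connected subtree. All three properties hold, so this is a valid tree decomposition of width max|bag| − 1 = 4, and hence tw(G) ≤ 4.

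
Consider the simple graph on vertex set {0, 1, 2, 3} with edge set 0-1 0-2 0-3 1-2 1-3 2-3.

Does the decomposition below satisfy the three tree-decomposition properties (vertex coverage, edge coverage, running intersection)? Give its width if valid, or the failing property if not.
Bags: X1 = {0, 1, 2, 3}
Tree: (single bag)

Every vertex of G appears in some bag (union = {0, 1, 2, 3}); every edge is covered by a bag; and for each vertex v the set of bags containing v is connected in the bag tree. The decomposition is therefore valid. The largest bag has 4 vertices, so the width is 3.

Yes; width 3.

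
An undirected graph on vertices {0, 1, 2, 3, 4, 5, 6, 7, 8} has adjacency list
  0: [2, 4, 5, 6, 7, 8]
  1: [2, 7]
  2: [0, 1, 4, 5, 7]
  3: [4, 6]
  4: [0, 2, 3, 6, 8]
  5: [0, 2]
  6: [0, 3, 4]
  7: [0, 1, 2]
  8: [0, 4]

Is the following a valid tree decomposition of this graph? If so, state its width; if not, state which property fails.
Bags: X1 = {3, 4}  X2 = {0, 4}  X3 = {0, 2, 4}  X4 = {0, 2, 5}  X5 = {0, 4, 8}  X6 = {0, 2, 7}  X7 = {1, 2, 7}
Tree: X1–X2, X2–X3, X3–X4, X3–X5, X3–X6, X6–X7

No — vertex 6 appears in no bag.

A tree decomposition must satisfy three properties: every vertex lies in some bag; for every edge, both endpoints lie together in some bag; and for every vertex, the bags containing it form a connected subtree. Here vertex 6 appears in no bag, so the decomposition is invalid.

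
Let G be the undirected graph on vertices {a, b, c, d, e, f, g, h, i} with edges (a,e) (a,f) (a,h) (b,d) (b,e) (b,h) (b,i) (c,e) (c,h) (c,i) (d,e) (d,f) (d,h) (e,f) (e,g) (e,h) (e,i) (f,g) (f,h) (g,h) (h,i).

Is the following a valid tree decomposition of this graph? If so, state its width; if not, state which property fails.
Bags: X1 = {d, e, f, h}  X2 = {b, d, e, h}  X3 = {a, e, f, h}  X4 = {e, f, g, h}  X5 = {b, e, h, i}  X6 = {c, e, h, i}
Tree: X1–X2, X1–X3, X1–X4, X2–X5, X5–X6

Every vertex of G appears in some bag (union = {a, b, c, d, e, f, g, h, i}); every edge is covered by a bag; and for each vertex v the set of bags containing v is connected in the bag tree. The decomposition is therefore valid. The largest bag has 4 vertices, so the width is 3.

Yes; width 3.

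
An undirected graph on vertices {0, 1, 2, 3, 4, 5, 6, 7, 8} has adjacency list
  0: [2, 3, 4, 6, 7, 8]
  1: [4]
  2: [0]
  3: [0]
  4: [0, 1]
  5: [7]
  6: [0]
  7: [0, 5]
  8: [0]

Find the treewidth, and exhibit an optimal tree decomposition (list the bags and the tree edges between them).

Treewidth 1.
One such decomposition:
Bags: B1 = {0, 7}  B2 = {0, 8}  B3 = {0, 6}  B4 = {5, 7}  B5 = {0, 4}  B6 = {1, 4}  B7 = {0, 2}  B8 = {0, 3}
Tree: B1–B2, B1–B3, B1–B4, B3–B5, B5–B6, B5–B7, B7–B8

Each bag holds 2 vertices, so the decomposition has width 1, which upper-bounds the treewidth. Any graph with an edge has treewidth ≥ 1, and G has the edge 0–7. Hence tw(G) = 1 exactly.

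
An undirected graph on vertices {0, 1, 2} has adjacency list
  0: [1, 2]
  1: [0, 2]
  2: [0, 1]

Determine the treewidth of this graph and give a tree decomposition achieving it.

A single bag containing all 3 vertices is trivially a valid decomposition of width 2. On the other hand G contains the 3-clique {0, 1, 2}. A clique must lie in a single bag of any decomposition, so no decomposition can have width below 2. Hence tw(G) = 2 exactly.

Treewidth 2.
Bags: B1 = {0, 1, 2}
Tree: (single bag)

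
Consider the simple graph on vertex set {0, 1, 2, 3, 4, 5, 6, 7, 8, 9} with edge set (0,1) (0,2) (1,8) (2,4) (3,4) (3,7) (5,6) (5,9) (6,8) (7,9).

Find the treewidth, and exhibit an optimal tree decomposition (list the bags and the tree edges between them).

The largest bag has 3 vertices, giving width 2; this decomposition certifies tw(G) ≤ 2. Since 7–9–5–6–8–1–0–2–4–3–7 is a cycle in G, G is not acyclic. Forests are exactly the graphs of treewidth ≤ 1, so tw(G) ≥ 2. Hence tw(G) = 2 exactly.

Treewidth 2.
One such decomposition:
Bags: B1 = {5, 7, 9}  B2 = {5, 6, 7}  B3 = {6, 7, 8}  B4 = {1, 7, 8}  B5 = {0, 1, 7}  B6 = {0, 2, 7}  B7 = {2, 4, 7}  B8 = {3, 4, 7}
Tree: B1–B2, B2–B3, B3–B4, B4–B5, B5–B6, B6–B7, B7–B8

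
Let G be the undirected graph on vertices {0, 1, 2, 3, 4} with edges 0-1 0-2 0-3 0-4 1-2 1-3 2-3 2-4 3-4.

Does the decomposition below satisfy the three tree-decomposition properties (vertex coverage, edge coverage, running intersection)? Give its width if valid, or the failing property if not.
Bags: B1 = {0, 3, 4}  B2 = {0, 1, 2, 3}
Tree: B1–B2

A tree decomposition must satisfy three properties: every vertex lies in some bag; for every edge, both endpoints lie together in some bag; and for every vertex, the bags containing it form a connected subtree. Here edge (2,4) lies in no bag, so the decomposition is invalid.

No — edge (2,4) lies in no bag.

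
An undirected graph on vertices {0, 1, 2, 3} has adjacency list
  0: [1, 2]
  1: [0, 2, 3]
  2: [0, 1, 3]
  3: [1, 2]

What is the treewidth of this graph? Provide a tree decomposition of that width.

Treewidth 2.
One such decomposition:
Bags: B1 = {0, 1, 2}  B2 = {1, 2, 3}
Tree: B1–B2

The largest bag has 3 vertices, giving width 2; this decomposition certifies tw(G) ≤ 2. On the other hand G contains the 3-clique {0, 1, 2}. A clique must lie in a single bag of any decomposition, so no decomposition can have width below 2. Hence tw(G) = 2 exactly.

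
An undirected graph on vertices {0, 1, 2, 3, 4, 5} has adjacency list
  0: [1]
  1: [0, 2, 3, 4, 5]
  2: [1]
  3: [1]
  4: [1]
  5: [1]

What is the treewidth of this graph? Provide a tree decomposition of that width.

Each bag holds 2 vertices, so the decomposition has width 1, which upper-bounds the treewidth. Since G has at least one edge (e.g. 1–0), it is not an edgeless graph, so tw(G) ≥ 1. The upper and lower bounds meet at 1, so that is the treewidth.

Treewidth 1.
One optimal decomposition is:
Bags: B1 = {0, 1}  B2 = {1, 2}  B3 = {1, 3}  B4 = {1, 5}  B5 = {1, 4}
Tree: B1–B2, B2–B3, B1–B4, B2–B5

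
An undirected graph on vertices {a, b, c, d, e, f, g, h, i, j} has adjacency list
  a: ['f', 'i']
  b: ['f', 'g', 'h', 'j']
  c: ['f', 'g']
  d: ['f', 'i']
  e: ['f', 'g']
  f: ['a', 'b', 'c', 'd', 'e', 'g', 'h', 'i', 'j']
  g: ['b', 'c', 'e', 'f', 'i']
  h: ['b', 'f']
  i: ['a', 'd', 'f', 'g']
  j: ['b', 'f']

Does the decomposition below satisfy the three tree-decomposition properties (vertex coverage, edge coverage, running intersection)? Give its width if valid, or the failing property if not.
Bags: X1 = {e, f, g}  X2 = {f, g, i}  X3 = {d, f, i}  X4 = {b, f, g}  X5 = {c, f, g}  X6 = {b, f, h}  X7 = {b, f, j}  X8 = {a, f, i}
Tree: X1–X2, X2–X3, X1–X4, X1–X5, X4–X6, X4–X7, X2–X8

Checking the three conditions: (i) the bags cover all of {a, b, c, d, e, f, g, h, i, j}; (ii) for each edge, some bag contains both endpoints; (iii) the bags containing any fixed vertex form a subtree. All hold, so the decomposition is valid with width 3 − 1 = 2.

Yes; width 2.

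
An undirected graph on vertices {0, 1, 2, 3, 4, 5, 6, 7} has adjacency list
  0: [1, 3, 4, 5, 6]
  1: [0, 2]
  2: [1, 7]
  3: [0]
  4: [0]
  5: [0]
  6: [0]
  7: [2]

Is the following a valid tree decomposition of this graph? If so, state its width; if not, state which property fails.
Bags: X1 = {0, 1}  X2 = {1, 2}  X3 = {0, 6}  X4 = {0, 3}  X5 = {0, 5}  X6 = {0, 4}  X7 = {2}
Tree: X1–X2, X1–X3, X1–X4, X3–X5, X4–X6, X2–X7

No — vertex 7 appears in no bag.

A tree decomposition must satisfy three properties: every vertex lies in some bag; for every edge, both endpoints lie together in some bag; and for every vertex, the bags containing it form a connected subtree. Here vertex 7 appears in no bag, so the decomposition is invalid.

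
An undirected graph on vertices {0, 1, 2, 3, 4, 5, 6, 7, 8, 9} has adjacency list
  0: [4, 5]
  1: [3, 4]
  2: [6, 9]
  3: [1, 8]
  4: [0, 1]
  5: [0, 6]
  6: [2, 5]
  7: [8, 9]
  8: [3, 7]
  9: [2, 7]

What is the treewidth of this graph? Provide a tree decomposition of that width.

Treewidth 2.
One optimal decomposition is:
Bags: B1 = {0, 1, 4}  B2 = {0, 1, 3}  B3 = {0, 3, 8}  B4 = {0, 7, 8}  B5 = {0, 7, 9}  B6 = {0, 2, 9}  B7 = {0, 2, 6}  B8 = {0, 5, 6}
Tree: B1–B2, B2–B3, B3–B4, B4–B5, B5–B6, B6–B7, B7–B8

The largest bag has 3 vertices, giving width 2; this decomposition certifies tw(G) ≤ 2. The edges 0–4–1–3–8–7–9–2–6–5–0 form a cycle, so G is not a tree and its treewidth is at least 2. Therefore the treewidth is 2.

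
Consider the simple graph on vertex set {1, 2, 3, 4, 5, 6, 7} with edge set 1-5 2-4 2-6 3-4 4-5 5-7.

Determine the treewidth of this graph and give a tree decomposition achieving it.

Treewidth 1.
One optimal decomposition is:
Bags: B1 = {2, 4}  B2 = {4, 5}  B3 = {5, 7}  B4 = {3, 4}  B5 = {1, 5}  B6 = {2, 6}
Tree: B1–B2, B2–B3, B1–B4, B2–B5, B1–B6

The largest bag has 2 vertices, giving width 1; this decomposition certifies tw(G) ≤ 1. G has an edge, so its treewidth is at least 1. Hence tw(G) = 1 exactly.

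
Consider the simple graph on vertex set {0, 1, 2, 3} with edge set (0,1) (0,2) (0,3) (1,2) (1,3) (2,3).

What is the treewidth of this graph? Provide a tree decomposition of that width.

With just one bag of size 4, the width is 4 − 1 = 3, so tw(G) ≤ 3. For the lower bound, the 4 vertices {0, 1, 2, 3} are pairwise adjacent, and any tree decomposition puts a clique entirely inside one bag — forcing width ≥ 3. Combining the bounds, tw(G) = 3.

Treewidth 3.
One such decomposition:
Bags: B1 = {0, 1, 2, 3}
Tree: (single bag)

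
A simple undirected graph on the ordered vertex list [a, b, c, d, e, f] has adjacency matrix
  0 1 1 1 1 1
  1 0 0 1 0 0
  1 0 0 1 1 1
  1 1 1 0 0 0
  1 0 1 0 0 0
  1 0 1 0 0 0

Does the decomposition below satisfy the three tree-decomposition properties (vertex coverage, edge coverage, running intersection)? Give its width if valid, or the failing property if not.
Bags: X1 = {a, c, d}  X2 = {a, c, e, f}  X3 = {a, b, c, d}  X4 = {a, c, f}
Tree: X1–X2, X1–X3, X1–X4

No — bags containing vertex f are not connected in the tree.

A tree decomposition must satisfy three properties: every vertex lies in some bag; for every edge, both endpoints lie together in some bag; and for every vertex, the bags containing it form a connected subtree. Here bags containing vertex f are not connected in the tree, so the decomposition is invalid.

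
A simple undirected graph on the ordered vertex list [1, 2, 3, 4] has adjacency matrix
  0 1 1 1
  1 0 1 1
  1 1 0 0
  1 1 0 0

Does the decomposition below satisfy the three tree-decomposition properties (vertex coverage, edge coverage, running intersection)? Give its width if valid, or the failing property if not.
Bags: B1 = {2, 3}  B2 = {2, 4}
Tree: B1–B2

A tree decomposition must satisfy three properties: every vertex lies in some bag; for every edge, both endpoints lie together in some bag; and for every vertex, the bags containing it form a connected subtree. Here vertex 1 appears in no bag, so the decomposition is invalid.

No — vertex 1 appears in no bag.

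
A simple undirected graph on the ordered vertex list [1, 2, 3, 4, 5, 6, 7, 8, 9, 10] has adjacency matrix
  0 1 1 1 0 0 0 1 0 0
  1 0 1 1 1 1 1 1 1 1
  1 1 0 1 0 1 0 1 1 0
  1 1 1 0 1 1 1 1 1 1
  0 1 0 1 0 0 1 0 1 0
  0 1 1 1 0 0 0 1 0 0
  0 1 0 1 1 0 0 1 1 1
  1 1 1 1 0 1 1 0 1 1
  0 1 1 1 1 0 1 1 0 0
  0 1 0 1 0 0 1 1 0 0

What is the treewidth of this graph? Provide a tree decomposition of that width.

Treewidth 4.
One optimal decomposition is:
Bags: B1 = {2, 3, 4, 8, 9}  B2 = {2, 4, 7, 8, 9}  B3 = {2, 4, 7, 8, 10}  B4 = {2, 3, 4, 6, 8}  B5 = {2, 4, 5, 7, 9}  B6 = {1, 2, 3, 4, 8}
Tree: B1–B2, B2–B3, B1–B4, B2–B5, B1–B6

The largest bag has 5 vertices, giving width 4; this decomposition certifies tw(G) ≤ 4. For the lower bound, the 5 vertices {2, 4, 7, 8, 10} are pairwise adjacent, and any tree decomposition puts a clique entirely inside one bag — forcing width ≥ 4. Combining the bounds, tw(G) = 4.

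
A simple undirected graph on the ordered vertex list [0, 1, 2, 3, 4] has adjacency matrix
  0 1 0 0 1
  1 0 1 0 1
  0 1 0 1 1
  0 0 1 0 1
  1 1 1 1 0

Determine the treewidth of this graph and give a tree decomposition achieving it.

Treewidth 2.
Bags: B1 = {2, 3, 4}  B2 = {1, 2, 4}  B3 = {0, 1, 4}
Tree: B1–B2, B2–B3

Each bag holds 3 vertices, so the decomposition has width 2, which upper-bounds the treewidth. For the lower bound, the 3 vertices {0, 1, 4} are pairwise adjacent, and any tree decomposition puts a clique entirely inside one bag — forcing width ≥ 2. Combining the bounds, tw(G) = 2.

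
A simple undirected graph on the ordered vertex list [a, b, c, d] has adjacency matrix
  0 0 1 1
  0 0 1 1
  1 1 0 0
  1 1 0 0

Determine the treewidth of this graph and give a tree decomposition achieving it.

Every bag has size at most 3, so the width is 3 − 1 = 2 and tw(G) ≤ 2. Since a–d–b–c–a is a cycle in G, G is not acyclic. Forests are exactly the graphs of treewidth ≤ 1, so tw(G) ≥ 2. Therefore the treewidth is 2.

Treewidth 2.
Bags: B1 = {a, b, d}  B2 = {a, b, c}
Tree: B1–B2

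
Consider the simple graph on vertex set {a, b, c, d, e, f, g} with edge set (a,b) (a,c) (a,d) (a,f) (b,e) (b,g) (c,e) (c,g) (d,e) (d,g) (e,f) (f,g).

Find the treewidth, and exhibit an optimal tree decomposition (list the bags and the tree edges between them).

Treewidth 3.
Bags: B1 = {a, b, e, g}  B2 = {a, e, f, g}  B3 = {a, c, e, g}  B4 = {a, d, e, g}
Tree: B1–B2, B2–B3, B3–B4

Each bag holds 4 vertices, so the decomposition has width 3, which upper-bounds the treewidth. For the lower bound: the 4 vertex sets {a,b}, {f,g}, {e}, {c} are disjoint, each induces a connected subgraph, and every pair is joined by at least one edge of G. Contracting each set to a single vertex therefore yields K_{4} as a minor, and since treewidth is minor-monotone, tw(G) ≥ tw(K_{4}) = 3. Hence tw(G) = 3 exactly.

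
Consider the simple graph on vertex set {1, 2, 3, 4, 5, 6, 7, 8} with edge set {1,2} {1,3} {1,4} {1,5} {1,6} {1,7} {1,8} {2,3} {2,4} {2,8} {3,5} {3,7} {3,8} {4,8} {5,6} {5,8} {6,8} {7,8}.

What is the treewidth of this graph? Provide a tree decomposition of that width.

The largest bag has 4 vertices, giving width 3; this decomposition certifies tw(G) ≤ 3. For the lower bound, the 4 vertices {1, 2, 3, 8} are pairwise adjacent, and any tree decomposition puts a clique entirely inside one bag — forcing width ≥ 3. Therefore the treewidth is 3.

Treewidth 3.
One such decomposition:
Bags: B1 = {1, 2, 3, 8}  B2 = {1, 2, 4, 8}  B3 = {1, 3, 7, 8}  B4 = {1, 3, 5, 8}  B5 = {1, 5, 6, 8}
Tree: B1–B2, B1–B3, B1–B4, B4–B5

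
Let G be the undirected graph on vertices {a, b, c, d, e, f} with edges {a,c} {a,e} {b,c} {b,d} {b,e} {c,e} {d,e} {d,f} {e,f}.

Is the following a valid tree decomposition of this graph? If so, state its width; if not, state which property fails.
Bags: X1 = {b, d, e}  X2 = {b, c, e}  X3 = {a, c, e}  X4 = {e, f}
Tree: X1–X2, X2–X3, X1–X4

A tree decomposition must satisfy three properties: every vertex lies in some bag; for every edge, both endpoints lie together in some bag; and for every vertex, the bags containing it form a connected subtree. Here edge (d,f) lies in no bag, so the decomposition is invalid.

No — edge (d,f) lies in no bag.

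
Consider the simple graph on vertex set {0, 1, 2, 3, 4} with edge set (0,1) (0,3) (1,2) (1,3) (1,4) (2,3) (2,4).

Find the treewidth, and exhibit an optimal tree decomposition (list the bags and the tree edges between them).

Treewidth 2.
One optimal decomposition is:
Bags: B1 = {1, 2, 4}  B2 = {1, 2, 3}  B3 = {0, 1, 3}
Tree: B1–B2, B2–B3

Every bag has size at most 3, so the width is 3 − 1 = 2 and tw(G) ≤ 2. Conversely, {0, 1, 3} is a clique of size 3, and the vertices of any clique must share a bag in every tree decomposition; so some bag has ≥ 3 vertices and tw(G) ≥ 2. Combining the bounds, tw(G) = 2.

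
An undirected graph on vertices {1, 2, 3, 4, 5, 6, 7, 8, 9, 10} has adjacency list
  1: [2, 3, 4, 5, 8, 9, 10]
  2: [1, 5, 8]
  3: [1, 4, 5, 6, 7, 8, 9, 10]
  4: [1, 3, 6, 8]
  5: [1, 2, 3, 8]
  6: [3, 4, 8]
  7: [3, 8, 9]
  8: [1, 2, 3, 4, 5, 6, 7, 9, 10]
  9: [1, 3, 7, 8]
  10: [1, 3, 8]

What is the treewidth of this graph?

3

A width-3 tree decomposition is:
Bags: B1 = {1, 3, 5, 8}  B2 = {1, 3, 8, 9}  B3 = {1, 3, 4, 8}  B4 = {3, 4, 6, 8}  B5 = {1, 2, 5, 8}  B6 = {3, 7, 8, 9}  B7 = {1, 3, 8, 10}
Tree: B1–B2, B1–B3, B3–B4, B1–B5, B2–B6, B2–B7
Each bag holds 4 vertices, so the decomposition has width 3, which upper-bounds the treewidth. Conversely, {1, 2, 5, 8} is a clique of size 4, and the vertices of any clique must share a bag in every tree decomposition; so some bag has ≥ 4 vertices and tw(G) ≥ 3. The upper and lower bounds meet at 3, so that is the treewidth.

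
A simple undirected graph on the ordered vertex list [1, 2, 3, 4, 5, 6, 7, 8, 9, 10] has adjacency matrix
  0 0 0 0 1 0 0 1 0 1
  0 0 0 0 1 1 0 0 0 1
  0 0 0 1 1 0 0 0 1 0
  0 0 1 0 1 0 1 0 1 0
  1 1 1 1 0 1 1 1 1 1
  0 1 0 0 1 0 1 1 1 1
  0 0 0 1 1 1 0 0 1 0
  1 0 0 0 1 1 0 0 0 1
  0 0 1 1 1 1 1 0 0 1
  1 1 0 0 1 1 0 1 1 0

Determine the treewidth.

A width-3 tree decomposition is:
Bags: B1 = {5, 6, 8, 10}  B2 = {5, 6, 9, 10}  B3 = {2, 5, 6, 10}  B4 = {5, 6, 7, 9}  B5 = {1, 5, 8, 10}  B6 = {4, 5, 7, 9}  B7 = {3, 4, 5, 9}
Tree: B1–B2, B2–B3, B2–B4, B1–B5, B4–B6, B6–B7
The largest bag has 4 vertices, giving width 3; this decomposition certifies tw(G) ≤ 3. On the other hand G contains the 4-clique {1, 5, 8, 10}. A clique must lie in a single bag of any decomposition, so no decomposition can have width below 3. Combining the bounds, tw(G) = 3.

3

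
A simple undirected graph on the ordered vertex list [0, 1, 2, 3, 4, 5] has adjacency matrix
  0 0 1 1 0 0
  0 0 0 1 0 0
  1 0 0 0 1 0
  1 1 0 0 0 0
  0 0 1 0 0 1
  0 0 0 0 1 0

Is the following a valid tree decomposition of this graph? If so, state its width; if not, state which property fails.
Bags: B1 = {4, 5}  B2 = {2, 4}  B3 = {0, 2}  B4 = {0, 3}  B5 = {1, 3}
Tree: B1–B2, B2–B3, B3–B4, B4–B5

Checking the three conditions: (i) the bags cover all of {0, 1, 2, 3, 4, 5}; (ii) for each edge, some bag contains both endpoints; (iii) the bags containing any fixed vertex form a subtree. All hold, so the decomposition is valid with width 2 − 1 = 1.

Yes; width 1.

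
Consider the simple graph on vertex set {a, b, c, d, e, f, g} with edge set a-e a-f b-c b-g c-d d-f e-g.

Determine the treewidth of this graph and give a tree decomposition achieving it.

The largest bag has 3 vertices, giving width 2; this decomposition certifies tw(G) ≤ 2. Since e–a–f–d–c–b–g–e is a cycle in G, G is not acyclic. Forests are exactly the graphs of treewidth ≤ 1, so tw(G) ≥ 2. Hence tw(G) = 2 exactly.

Treewidth 2.
Bags: B1 = {a, e, f}  B2 = {d, e, f}  B3 = {c, d, e}  B4 = {b, c, e}  B5 = {b, e, g}
Tree: B1–B2, B2–B3, B3–B4, B4–B5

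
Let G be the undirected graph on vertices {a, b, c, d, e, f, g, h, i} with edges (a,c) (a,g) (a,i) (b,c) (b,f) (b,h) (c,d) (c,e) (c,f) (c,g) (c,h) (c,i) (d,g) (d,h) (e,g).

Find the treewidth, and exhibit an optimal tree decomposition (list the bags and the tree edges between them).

The largest bag has 3 vertices, giving width 2; this decomposition certifies tw(G) ≤ 2. Conversely, {b, c, f} is a clique of size 3, and the vertices of any clique must share a bag in every tree decomposition; so some bag has ≥ 3 vertices and tw(G) ≥ 2. Hence tw(G) = 2 exactly.

Treewidth 2.
One such decomposition:
Bags: B1 = {c, d, g}  B2 = {c, d, h}  B3 = {a, c, g}  B4 = {b, c, h}  B5 = {c, e, g}  B6 = {a, c, i}  B7 = {b, c, f}
Tree: B1–B2, B1–B3, B2–B4, B1–B5, B3–B6, B4–B7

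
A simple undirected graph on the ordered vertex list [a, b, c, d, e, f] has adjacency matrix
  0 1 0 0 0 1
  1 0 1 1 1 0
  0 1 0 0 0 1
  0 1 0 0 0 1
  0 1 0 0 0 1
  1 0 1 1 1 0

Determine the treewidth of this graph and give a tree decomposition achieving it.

Every bag has size at most 3, so the width is 3 − 1 = 2 and tw(G) ≤ 2. For the lower bound, G contains the cycle a–f–d–b–a, so G is not a forest; only forests have treewidth ≤ 1, hence tw(G) ≥ 2. Hence tw(G) = 2 exactly.

Treewidth 2.
One such decomposition:
Bags: B1 = {a, b, f}  B2 = {b, d, f}  B3 = {b, e, f}  B4 = {b, c, f}
Tree: B1–B2, B2–B3, B3–B4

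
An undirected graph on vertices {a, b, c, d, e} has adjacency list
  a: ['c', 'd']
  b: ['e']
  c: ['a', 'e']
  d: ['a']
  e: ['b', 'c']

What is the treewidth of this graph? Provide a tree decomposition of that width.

The largest bag has 2 vertices, giving width 1; this decomposition certifies tw(G) ≤ 1. Since G has at least one edge (e.g. e–c), it is not an edgeless graph, so tw(G) ≥ 1. Hence tw(G) = 1 exactly.

Treewidth 1.
Bags: B1 = {c, e}  B2 = {b, e}  B3 = {a, c}  B4 = {a, d}
Tree: B1–B2, B1–B3, B3–B4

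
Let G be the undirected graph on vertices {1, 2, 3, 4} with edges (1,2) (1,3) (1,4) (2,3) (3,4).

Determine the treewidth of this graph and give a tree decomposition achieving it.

Treewidth 2.
One such decomposition:
Bags: B1 = {1, 2, 3}  B2 = {1, 3, 4}
Tree: B1–B2

Every bag has size at most 3, so the width is 3 − 1 = 2 and tw(G) ≤ 2. Conversely, {1, 2, 3} is a clique of size 3, and the vertices of any clique must share a bag in every tree decomposition; so some bag has ≥ 3 vertices and tw(G) ≥ 2. Combining the bounds, tw(G) = 2.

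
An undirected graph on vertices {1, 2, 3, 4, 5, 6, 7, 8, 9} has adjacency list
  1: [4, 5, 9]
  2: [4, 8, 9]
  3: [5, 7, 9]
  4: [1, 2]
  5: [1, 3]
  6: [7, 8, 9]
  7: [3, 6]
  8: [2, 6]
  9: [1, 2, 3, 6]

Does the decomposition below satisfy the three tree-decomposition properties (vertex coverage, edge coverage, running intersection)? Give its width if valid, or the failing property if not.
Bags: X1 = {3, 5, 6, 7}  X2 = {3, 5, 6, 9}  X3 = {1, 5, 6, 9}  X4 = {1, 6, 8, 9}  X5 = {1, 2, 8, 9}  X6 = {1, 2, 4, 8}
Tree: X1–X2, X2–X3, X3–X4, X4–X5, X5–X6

Every vertex of G appears in some bag (union = {1, 2, 3, 4, 5, 6, 7, 8, 9}); every edge is covered by a bag; and for each vertex v the set of bags containing v is connected in the bag tree. The decomposition is therefore valid. The largest bag has 4 vertices, so the width is 3.

Yes; width 3.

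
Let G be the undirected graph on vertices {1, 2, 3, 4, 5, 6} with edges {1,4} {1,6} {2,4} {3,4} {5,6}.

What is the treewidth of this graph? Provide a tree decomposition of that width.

Treewidth 1.
Bags: B1 = {2, 4}  B2 = {1, 4}  B3 = {1, 6}  B4 = {5, 6}  B5 = {3, 4}
Tree: B1–B2, B2–B3, B3–B4, B1–B5

Each bag holds 2 vertices, so the decomposition has width 1, which upper-bounds the treewidth. Since G has at least one edge (e.g. 2–4), it is not an edgeless graph, so tw(G) ≥ 1. Therefore the treewidth is 1.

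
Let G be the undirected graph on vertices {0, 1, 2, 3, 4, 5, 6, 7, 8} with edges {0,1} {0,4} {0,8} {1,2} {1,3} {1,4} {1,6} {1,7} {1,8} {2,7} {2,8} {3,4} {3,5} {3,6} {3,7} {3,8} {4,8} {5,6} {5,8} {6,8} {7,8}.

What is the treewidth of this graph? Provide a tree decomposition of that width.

Treewidth 3.
One optimal decomposition is:
Bags: B1 = {1, 3, 4, 8}  B2 = {1, 3, 6, 8}  B3 = {1, 3, 7, 8}  B4 = {0, 1, 4, 8}  B5 = {3, 5, 6, 8}  B6 = {1, 2, 7, 8}
Tree: B1–B2, B1–B3, B1–B4, B2–B5, B3–B6

The largest bag has 4 vertices, giving width 3; this decomposition certifies tw(G) ≤ 3. For the lower bound, the 4 vertices {0, 1, 4, 8} are pairwise adjacent, and any tree decomposition puts a clique entirely inside one bag — forcing width ≥ 3. Combining the bounds, tw(G) = 3.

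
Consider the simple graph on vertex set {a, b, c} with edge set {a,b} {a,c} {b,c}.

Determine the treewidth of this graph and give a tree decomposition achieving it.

Treewidth 2.
Bags: B1 = {a, b, c}
Tree: (single bag)

With just one bag of size 3, the width is 3 − 1 = 2, so tw(G) ≤ 2. For the lower bound, the 3 vertices {a, b, c} are pairwise adjacent, and any tree decomposition puts a clique entirely inside one bag — forcing width ≥ 2. Therefore the treewidth is 2.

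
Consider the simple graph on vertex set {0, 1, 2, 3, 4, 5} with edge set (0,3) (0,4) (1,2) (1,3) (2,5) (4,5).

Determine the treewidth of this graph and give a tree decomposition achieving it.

Treewidth 2.
One such decomposition:
Bags: B1 = {0, 4, 5}  B2 = {0, 2, 5}  B3 = {0, 1, 2}  B4 = {0, 1, 3}
Tree: B1–B2, B2–B3, B3–B4

Every bag has size at most 3, so the width is 3 − 1 = 2 and tw(G) ≤ 2. Since 0–4–5–2–1–3–0 is a cycle in G, G is not acyclic. Forests are exactly the graphs of treewidth ≤ 1, so tw(G) ≥ 2. Hence tw(G) = 2 exactly.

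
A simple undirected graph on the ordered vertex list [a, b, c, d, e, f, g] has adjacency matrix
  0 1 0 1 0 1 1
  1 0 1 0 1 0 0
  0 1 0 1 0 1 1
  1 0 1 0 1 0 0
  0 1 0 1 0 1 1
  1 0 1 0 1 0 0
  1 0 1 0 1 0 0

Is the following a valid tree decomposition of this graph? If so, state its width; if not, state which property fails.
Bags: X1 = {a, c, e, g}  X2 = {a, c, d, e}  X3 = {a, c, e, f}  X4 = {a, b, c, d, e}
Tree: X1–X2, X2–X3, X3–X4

No — bags containing vertex d are not connected in the tree.

A tree decomposition must satisfy three properties: every vertex lies in some bag; for every edge, both endpoints lie together in some bag; and for every vertex, the bags containing it form a connected subtree. Here bags containing vertex d are not connected in the tree, so the decomposition is invalid.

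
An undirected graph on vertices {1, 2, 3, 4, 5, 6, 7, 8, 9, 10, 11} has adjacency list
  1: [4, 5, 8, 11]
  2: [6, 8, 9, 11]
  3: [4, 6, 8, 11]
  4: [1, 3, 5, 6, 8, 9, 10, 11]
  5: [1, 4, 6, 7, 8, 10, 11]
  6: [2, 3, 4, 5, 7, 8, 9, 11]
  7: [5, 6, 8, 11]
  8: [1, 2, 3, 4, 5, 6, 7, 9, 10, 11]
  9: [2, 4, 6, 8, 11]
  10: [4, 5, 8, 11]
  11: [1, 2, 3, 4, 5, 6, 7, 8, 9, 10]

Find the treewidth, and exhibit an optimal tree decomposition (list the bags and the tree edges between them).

Each bag holds 5 vertices, so the decomposition has width 4, which upper-bounds the treewidth. For the lower bound, the 5 vertices {2, 6, 8, 9, 11} are pairwise adjacent, and any tree decomposition puts a clique entirely inside one bag — forcing width ≥ 4. Hence tw(G) = 4 exactly.

Treewidth 4.
One optimal decomposition is:
Bags: B1 = {3, 4, 6, 8, 11}  B2 = {4, 5, 6, 8, 11}  B3 = {5, 6, 7, 8, 11}  B4 = {4, 6, 8, 9, 11}  B5 = {4, 5, 8, 10, 11}  B6 = {2, 6, 8, 9, 11}  B7 = {1, 4, 5, 8, 11}
Tree: B1–B2, B2–B3, B2–B4, B2–B5, B4–B6, B2–B7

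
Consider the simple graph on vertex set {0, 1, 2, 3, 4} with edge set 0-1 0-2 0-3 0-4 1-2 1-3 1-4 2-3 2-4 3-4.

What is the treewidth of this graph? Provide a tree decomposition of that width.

A single bag containing all 5 vertices is trivially a valid decomposition of width 4. Conversely, {0, 1, 2, 3, 4} is a clique of size 5, and the vertices of any clique must share a bag in every tree decomposition; so some bag has ≥ 5 vertices and tw(G) ≥ 4. Hence tw(G) = 4 exactly.

Treewidth 4.
One optimal decomposition is:
Bags: B1 = {0, 1, 2, 3, 4}
Tree: (single bag)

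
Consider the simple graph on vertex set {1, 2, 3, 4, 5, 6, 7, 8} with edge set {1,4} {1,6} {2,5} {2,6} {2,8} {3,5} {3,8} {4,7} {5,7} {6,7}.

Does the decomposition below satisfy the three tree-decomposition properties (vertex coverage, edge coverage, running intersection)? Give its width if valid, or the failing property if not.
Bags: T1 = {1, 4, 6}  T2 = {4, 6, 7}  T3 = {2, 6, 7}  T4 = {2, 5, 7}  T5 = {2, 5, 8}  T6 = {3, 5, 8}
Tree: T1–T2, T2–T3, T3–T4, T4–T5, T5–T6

Checking the three conditions: (i) the bags cover all of {1, 2, 3, 4, 5, 6, 7, 8}; (ii) for each edge, some bag contains both endpoints; (iii) the bags containing any fixed vertex form a subtree. All hold, so the decomposition is valid with width 3 − 1 = 2.

Yes; width 2.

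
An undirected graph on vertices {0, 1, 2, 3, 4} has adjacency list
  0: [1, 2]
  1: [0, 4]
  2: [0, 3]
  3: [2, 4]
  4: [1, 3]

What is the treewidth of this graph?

2

A width-2 tree decomposition is:
Bags: B1 = {1, 3, 4}  B2 = {0, 1, 3}  B3 = {0, 2, 3}
Tree: B1–B2, B2–B3
Every bag has size at most 3, so the width is 3 − 1 = 2 and tw(G) ≤ 2. Since 3–4–1–0–2–3 is a cycle in G, G is not acyclic. Forests are exactly the graphs of treewidth ≤ 1, so tw(G) ≥ 2. Therefore the treewidth is 2.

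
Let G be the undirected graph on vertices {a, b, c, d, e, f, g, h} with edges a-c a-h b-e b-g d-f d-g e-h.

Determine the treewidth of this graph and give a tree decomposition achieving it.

Every bag has size at most 2, so the width is 2 − 1 = 1 and tw(G) ≤ 1. G has an edge, so its treewidth is at least 1. The upper and lower bounds meet at 1, so that is the treewidth.

Treewidth 1.
One optimal decomposition is:
Bags: B1 = {d, f}  B2 = {d, g}  B3 = {b, g}  B4 = {b, e}  B5 = {e, h}  B6 = {a, h}  B7 = {a, c}
Tree: B1–B2, B2–B3, B3–B4, B4–B5, B5–B6, B6–B7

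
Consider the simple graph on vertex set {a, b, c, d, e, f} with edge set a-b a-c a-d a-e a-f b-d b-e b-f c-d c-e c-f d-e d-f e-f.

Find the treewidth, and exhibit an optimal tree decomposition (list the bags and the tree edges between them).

Each bag holds 5 vertices, so the decomposition has width 4, which upper-bounds the treewidth. For the lower bound, the 5 vertices {a, c, d, e, f} are pairwise adjacent, and any tree decomposition puts a clique entirely inside one bag — forcing width ≥ 4. Combining the bounds, tw(G) = 4.

Treewidth 4.
One optimal decomposition is:
Bags: B1 = {a, c, d, e, f}  B2 = {a, b, d, e, f}
Tree: B1–B2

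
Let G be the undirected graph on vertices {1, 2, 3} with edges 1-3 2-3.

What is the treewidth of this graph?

A width-1 tree decomposition is:
Bags: B1 = {1, 3}  B2 = {2, 3}
Tree: B1–B2
The largest bag has 2 vertices, giving width 1; this decomposition certifies tw(G) ≤ 1. G has an edge, so its treewidth is at least 1. Combining the bounds, tw(G) = 1.

1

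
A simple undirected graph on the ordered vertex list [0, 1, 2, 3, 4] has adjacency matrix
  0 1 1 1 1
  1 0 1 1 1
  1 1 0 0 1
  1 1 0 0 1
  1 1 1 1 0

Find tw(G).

A width-3 tree decomposition is:
Bags: B1 = {0, 1, 3, 4}  B2 = {0, 1, 2, 4}
Tree: B1–B2
The largest bag has 4 vertices, giving width 3; this decomposition certifies tw(G) ≤ 3. Conversely, {0, 1, 2, 4} is a clique of size 4, and the vertices of any clique must share a bag in every tree decomposition; so some bag has ≥ 4 vertices and tw(G) ≥ 3. Therefore the treewidth is 3.

3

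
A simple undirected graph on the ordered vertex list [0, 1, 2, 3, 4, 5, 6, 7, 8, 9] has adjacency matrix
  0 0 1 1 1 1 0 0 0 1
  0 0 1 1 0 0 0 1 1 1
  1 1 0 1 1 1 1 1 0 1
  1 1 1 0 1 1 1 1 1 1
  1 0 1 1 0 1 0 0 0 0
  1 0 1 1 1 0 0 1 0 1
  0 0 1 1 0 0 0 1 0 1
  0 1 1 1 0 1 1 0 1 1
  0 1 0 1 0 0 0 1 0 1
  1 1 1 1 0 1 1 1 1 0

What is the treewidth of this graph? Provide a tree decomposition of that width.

Treewidth 4.
One optimal decomposition is:
Bags: B1 = {1, 2, 3, 7, 9}  B2 = {2, 3, 6, 7, 9}  B3 = {1, 3, 7, 8, 9}  B4 = {2, 3, 5, 7, 9}  B5 = {0, 2, 3, 5, 9}  B6 = {0, 2, 3, 4, 5}
Tree: B1–B2, B1–B3, B2–B4, B4–B5, B5–B6

Every bag has size at most 5, so the width is 5 − 1 = 4 and tw(G) ≤ 4. Conversely, {1, 3, 7, 8, 9} is a clique of size 5, and the vertices of any clique must share a bag in every tree decomposition; so some bag has ≥ 5 vertices and tw(G) ≥ 4. Therefore the treewidth is 4.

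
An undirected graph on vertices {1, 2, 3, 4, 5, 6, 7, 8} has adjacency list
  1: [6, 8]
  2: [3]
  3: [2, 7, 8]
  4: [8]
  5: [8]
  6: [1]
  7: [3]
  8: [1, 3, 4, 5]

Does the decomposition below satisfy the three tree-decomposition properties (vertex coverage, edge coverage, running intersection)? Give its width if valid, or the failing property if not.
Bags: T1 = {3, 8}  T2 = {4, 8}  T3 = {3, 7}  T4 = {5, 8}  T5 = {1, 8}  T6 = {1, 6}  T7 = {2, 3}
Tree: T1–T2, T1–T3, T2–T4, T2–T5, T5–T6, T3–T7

Yes; width 1.

Every vertex of G appears in some bag (union = {1, 2, 3, 4, 5, 6, 7, 8}); every edge is covered by a bag; and for each vertex v the set of bags containing v is connected in the bag tree. The decomposition is therefore valid. The largest bag has 2 vertices, so the width is 1.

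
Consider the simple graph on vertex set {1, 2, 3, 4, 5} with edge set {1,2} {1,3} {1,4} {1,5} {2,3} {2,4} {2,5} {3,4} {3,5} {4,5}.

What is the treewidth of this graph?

4

A width-4 tree decomposition is:
Bags: B1 = {1, 2, 3, 4, 5}
Tree: (single bag)
With just one bag of size 5, the width is 5 − 1 = 4, so tw(G) ≤ 4. Conversely, {1, 2, 3, 4, 5} is a clique of size 5, and the vertices of any clique must share a bag in every tree decomposition; so some bag has ≥ 5 vertices and tw(G) ≥ 4. Combining the bounds, tw(G) = 4.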